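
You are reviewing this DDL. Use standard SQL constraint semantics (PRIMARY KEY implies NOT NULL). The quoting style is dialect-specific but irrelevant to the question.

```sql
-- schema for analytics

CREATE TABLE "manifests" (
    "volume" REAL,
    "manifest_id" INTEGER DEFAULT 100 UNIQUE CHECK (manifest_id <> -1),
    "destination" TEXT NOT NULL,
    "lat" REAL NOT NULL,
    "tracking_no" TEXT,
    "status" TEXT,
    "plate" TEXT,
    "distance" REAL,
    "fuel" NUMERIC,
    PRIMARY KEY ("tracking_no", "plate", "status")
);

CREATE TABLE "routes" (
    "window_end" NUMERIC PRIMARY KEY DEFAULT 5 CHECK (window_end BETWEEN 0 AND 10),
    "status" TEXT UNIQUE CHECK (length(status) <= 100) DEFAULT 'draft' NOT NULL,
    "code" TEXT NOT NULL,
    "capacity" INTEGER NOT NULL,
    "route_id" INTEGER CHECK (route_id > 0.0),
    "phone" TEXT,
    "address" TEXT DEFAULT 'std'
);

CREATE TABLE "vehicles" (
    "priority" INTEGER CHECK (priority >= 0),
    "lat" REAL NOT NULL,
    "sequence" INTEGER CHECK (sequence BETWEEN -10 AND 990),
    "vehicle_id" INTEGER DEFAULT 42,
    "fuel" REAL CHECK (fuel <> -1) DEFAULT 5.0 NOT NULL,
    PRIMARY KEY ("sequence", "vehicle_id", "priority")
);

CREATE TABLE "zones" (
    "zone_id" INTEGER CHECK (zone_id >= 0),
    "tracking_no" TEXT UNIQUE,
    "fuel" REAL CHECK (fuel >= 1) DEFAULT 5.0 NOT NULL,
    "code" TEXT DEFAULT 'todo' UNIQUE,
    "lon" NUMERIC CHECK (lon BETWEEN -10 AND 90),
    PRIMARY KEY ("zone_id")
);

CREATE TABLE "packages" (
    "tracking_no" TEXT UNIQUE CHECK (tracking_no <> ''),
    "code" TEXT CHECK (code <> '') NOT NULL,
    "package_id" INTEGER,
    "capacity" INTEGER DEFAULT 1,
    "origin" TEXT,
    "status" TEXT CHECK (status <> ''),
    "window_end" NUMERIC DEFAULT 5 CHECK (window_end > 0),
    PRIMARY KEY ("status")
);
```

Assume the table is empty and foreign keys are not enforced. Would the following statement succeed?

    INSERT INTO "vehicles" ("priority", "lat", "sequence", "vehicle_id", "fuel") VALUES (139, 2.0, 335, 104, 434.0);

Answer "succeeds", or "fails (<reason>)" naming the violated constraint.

NOT NULL columns: fuel is supplied; lat is supplied; priority is supplied; sequence is supplied; vehicle_id is supplied.
CHECK constraints: 139 satisfies (priority >= 0); 335 satisfies (sequence BETWEEN -10 AND 990); 434.0 satisfies (fuel <> -1).
No constraint is violated.

succeeds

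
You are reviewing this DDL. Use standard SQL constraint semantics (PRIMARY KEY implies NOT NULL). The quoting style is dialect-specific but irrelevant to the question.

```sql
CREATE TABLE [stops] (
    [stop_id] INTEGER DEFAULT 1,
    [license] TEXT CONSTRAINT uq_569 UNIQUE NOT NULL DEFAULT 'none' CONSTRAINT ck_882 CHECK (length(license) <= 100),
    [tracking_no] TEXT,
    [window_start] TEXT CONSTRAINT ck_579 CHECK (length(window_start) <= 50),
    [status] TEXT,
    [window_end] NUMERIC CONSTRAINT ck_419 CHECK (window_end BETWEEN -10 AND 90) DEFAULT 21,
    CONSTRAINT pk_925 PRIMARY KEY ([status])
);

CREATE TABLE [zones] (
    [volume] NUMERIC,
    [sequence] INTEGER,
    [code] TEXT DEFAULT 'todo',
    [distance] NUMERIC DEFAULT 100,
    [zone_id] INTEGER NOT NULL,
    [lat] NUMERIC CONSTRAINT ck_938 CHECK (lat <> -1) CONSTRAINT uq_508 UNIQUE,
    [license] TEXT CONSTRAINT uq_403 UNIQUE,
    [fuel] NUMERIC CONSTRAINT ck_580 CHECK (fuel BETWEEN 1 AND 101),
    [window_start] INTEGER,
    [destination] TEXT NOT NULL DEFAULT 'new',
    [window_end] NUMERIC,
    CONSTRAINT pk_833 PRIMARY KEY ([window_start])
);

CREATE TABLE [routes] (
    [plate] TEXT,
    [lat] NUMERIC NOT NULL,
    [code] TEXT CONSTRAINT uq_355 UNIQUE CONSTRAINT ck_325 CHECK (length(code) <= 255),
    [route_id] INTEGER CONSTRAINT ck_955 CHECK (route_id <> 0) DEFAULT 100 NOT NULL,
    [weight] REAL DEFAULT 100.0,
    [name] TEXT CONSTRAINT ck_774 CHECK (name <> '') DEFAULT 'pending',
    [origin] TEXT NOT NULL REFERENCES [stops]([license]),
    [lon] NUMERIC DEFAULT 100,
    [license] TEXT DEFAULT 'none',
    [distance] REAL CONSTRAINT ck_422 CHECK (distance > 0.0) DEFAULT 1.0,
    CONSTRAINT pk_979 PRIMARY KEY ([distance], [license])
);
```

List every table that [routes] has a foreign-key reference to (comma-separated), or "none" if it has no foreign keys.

- origin REFERENCES stops(license).

stops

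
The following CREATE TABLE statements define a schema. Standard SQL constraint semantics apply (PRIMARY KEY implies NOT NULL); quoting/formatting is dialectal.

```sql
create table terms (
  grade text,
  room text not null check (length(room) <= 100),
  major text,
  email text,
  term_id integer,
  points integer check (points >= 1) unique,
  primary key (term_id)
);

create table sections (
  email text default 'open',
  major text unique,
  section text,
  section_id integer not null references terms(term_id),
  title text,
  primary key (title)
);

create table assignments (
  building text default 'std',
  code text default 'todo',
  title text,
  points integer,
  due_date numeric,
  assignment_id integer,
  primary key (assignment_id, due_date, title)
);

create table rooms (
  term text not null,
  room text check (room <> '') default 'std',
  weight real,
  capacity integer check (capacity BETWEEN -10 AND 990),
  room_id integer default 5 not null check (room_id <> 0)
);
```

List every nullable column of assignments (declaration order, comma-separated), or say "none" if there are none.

- building: DEFAULT only fills an omitted column; an explicit NULL is still allowed → nullable.
- code: DEFAULT only fills an omitted column; an explicit NULL is still allowed → nullable.
- title: part of the PRIMARY KEY, which implies NOT NULL → not nullable.
- points: no NOT NULL constraint applies → nullable.
- due_date: part of the PRIMARY KEY, which implies NOT NULL → not nullable.
- assignment_id: part of the PRIMARY KEY, which implies NOT NULL → not nullable.

building, code, points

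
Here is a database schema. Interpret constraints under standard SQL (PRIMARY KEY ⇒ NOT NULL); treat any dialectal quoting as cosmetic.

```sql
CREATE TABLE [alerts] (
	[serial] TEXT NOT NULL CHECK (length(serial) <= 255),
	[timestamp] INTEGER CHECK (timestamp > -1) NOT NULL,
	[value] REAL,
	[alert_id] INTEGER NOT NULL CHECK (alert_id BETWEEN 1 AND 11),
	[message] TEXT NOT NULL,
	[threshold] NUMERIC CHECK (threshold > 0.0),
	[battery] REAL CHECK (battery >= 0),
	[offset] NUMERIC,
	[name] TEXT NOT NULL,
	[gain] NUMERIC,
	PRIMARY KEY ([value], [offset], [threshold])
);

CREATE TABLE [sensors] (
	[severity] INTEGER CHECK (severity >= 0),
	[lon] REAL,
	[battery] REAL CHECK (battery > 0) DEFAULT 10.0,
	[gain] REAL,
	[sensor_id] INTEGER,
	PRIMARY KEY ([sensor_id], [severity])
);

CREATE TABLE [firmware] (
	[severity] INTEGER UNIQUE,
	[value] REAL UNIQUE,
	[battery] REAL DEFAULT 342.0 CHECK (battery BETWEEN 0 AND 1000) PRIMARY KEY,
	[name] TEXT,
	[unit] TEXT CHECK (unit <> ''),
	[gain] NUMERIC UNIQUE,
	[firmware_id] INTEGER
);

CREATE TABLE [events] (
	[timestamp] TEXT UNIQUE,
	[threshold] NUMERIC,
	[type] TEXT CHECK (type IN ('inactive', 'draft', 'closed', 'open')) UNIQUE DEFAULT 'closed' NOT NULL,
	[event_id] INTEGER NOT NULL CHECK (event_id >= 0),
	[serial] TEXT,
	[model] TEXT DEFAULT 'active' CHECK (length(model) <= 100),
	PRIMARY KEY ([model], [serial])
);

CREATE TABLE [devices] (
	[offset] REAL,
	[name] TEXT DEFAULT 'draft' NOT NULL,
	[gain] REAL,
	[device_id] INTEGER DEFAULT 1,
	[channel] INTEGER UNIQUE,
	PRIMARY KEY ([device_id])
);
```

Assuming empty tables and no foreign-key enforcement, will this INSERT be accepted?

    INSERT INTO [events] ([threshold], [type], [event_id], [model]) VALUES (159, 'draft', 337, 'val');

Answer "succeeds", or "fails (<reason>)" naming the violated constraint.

fails (NOT NULL on serial)

serial is omitted from the column list and has no DEFAULT, so it would receive NULL.
But serial is part of the PRIMARY KEY (implied NOT NULL).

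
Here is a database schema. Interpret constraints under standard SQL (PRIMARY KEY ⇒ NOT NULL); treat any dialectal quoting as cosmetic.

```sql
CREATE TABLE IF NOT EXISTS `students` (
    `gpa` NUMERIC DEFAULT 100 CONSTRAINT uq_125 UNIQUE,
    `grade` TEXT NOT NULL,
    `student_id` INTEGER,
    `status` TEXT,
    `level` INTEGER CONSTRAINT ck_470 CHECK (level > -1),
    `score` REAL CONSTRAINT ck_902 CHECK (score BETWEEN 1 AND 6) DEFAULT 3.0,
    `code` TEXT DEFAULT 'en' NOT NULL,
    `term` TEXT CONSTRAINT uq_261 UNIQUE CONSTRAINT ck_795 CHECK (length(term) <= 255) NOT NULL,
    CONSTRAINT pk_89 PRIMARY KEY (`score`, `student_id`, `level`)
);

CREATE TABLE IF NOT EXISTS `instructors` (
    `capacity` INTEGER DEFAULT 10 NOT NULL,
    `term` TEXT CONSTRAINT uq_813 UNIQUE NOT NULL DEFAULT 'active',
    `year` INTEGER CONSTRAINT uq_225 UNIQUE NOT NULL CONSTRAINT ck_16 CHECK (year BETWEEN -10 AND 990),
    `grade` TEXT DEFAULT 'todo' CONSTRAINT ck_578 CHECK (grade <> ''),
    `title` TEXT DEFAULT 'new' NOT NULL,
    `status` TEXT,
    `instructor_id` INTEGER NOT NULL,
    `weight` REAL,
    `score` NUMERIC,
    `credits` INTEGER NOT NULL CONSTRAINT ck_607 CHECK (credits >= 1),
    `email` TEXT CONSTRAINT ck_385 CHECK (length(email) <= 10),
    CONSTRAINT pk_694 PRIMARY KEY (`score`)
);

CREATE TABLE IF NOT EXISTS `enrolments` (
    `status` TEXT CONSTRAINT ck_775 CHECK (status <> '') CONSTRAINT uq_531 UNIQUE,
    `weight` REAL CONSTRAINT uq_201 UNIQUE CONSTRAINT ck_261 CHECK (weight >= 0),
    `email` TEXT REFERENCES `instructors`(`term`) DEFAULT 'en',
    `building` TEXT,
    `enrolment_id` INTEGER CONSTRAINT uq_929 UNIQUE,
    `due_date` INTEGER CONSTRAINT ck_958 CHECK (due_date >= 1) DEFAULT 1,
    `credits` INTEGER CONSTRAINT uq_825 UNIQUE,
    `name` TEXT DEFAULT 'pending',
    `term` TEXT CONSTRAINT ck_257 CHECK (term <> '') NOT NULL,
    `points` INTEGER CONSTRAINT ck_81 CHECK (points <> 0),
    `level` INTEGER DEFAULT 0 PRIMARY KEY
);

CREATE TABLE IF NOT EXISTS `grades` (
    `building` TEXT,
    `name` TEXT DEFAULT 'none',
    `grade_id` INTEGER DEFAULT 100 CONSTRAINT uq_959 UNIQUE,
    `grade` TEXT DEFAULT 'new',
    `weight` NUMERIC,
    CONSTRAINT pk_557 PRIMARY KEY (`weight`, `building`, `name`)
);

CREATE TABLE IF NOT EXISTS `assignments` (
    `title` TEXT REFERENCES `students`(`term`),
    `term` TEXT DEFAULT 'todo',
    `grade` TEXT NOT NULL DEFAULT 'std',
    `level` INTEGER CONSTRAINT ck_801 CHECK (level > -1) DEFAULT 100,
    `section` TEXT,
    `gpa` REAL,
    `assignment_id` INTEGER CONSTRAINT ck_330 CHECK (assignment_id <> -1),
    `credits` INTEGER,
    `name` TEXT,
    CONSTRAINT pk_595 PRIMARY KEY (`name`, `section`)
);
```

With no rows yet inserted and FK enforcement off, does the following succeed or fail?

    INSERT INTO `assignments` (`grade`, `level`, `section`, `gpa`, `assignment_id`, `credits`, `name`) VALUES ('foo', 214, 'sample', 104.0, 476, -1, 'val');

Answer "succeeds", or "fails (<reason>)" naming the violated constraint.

succeeds

NOT NULL columns: grade is supplied; name is supplied; section is supplied.
CHECK constraints: 214 satisfies (level > -1); 476 satisfies (assignment_id <> -1).
No constraint is violated.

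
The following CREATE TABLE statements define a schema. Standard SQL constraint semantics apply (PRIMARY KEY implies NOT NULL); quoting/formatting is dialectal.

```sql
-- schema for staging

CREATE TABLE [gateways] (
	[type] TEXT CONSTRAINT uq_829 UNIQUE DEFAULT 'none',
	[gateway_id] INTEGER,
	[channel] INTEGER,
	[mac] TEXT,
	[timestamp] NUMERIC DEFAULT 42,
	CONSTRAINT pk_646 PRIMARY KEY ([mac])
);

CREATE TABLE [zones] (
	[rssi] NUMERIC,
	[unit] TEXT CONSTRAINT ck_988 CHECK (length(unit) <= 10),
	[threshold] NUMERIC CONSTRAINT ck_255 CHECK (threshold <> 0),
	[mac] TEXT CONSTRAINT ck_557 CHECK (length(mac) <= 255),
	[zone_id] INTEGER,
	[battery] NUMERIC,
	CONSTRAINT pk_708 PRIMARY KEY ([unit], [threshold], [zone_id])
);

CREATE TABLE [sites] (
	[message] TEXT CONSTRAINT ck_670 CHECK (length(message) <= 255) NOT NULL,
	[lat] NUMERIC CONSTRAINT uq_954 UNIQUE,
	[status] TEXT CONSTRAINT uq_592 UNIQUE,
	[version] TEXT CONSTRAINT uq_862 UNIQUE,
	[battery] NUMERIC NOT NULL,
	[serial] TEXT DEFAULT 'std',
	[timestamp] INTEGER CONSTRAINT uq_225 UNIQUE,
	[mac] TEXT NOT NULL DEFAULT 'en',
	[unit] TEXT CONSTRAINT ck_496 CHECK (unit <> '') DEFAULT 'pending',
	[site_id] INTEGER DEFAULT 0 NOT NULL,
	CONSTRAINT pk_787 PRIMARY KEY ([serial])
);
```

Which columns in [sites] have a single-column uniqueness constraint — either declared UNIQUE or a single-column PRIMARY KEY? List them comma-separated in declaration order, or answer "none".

- message: no UNIQUE or single-column PK constraint.
- lat: declared UNIQUE → unique.
- status: declared UNIQUE → unique.
- version: declared UNIQUE → unique.
- battery: no UNIQUE or single-column PK constraint.
- serial: single-column PRIMARY KEY → unique.
- timestamp: declared UNIQUE → unique.
- mac: no UNIQUE or single-column PK constraint.
- unit: no UNIQUE or single-column PK constraint.
- site_id: no UNIQUE or single-column PK constraint.

lat, status, version, serial, timestamp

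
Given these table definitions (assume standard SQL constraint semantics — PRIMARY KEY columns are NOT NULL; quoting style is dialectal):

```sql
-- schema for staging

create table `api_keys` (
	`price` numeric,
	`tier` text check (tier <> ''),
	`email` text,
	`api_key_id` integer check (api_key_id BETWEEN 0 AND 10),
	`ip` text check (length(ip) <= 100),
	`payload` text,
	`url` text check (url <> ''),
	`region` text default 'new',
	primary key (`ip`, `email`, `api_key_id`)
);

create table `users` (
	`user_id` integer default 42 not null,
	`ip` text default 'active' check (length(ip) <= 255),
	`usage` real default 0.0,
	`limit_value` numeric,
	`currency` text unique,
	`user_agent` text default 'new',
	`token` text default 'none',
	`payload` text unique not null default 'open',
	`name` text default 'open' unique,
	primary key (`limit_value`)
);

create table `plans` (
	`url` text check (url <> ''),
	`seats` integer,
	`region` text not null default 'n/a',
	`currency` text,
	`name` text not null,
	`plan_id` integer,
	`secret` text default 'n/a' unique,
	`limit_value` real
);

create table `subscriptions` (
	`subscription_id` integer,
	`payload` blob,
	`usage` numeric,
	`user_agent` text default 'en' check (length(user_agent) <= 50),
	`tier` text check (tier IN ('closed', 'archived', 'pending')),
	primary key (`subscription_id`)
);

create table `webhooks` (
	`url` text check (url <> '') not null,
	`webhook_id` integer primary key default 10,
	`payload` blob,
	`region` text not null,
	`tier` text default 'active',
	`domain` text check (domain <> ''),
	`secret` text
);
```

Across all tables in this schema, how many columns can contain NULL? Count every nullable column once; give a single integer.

25

api_keys: 5 nullable (price, tier, payload, url, region — PK (ip, email, api_key_id) and explicit NOT NULL columns excluded).
users: 6 nullable (ip, usage, currency, user_agent, token, name — PK (limit_value) and explicit NOT NULL columns excluded).
plans: 6 nullable (url, seats, currency, plan_id, secret, limit_value — PK none and explicit NOT NULL columns excluded).
subscriptions: 4 nullable (payload, usage, user_agent, tier — PK (subscription_id) and explicit NOT NULL columns excluded).
webhooks: 4 nullable (payload, tier, domain, secret — PK (webhook_id) and explicit NOT NULL columns excluded).
Total: 5 + 6 + 6 + 4 + 4 = 25.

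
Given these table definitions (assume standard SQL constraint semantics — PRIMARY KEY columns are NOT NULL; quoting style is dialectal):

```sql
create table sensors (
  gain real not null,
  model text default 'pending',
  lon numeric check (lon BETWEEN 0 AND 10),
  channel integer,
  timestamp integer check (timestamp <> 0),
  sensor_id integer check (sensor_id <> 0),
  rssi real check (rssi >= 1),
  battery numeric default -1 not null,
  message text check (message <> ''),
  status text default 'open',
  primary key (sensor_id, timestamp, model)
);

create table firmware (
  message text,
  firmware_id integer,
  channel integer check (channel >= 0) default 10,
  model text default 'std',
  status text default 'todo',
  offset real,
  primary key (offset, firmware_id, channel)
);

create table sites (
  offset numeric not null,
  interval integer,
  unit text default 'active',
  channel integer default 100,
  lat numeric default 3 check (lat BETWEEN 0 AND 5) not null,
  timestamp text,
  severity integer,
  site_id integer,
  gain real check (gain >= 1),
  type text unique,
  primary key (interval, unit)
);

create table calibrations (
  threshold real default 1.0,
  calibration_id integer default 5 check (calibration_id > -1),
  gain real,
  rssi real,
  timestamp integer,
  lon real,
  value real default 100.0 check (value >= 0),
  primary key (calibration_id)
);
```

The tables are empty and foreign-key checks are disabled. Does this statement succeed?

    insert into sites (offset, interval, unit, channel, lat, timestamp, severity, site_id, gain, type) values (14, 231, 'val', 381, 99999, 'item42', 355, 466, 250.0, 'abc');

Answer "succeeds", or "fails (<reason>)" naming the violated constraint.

The value 99999 for lat violates CHECK (lat BETWEEN 0 AND 5).

fails (CHECK on lat)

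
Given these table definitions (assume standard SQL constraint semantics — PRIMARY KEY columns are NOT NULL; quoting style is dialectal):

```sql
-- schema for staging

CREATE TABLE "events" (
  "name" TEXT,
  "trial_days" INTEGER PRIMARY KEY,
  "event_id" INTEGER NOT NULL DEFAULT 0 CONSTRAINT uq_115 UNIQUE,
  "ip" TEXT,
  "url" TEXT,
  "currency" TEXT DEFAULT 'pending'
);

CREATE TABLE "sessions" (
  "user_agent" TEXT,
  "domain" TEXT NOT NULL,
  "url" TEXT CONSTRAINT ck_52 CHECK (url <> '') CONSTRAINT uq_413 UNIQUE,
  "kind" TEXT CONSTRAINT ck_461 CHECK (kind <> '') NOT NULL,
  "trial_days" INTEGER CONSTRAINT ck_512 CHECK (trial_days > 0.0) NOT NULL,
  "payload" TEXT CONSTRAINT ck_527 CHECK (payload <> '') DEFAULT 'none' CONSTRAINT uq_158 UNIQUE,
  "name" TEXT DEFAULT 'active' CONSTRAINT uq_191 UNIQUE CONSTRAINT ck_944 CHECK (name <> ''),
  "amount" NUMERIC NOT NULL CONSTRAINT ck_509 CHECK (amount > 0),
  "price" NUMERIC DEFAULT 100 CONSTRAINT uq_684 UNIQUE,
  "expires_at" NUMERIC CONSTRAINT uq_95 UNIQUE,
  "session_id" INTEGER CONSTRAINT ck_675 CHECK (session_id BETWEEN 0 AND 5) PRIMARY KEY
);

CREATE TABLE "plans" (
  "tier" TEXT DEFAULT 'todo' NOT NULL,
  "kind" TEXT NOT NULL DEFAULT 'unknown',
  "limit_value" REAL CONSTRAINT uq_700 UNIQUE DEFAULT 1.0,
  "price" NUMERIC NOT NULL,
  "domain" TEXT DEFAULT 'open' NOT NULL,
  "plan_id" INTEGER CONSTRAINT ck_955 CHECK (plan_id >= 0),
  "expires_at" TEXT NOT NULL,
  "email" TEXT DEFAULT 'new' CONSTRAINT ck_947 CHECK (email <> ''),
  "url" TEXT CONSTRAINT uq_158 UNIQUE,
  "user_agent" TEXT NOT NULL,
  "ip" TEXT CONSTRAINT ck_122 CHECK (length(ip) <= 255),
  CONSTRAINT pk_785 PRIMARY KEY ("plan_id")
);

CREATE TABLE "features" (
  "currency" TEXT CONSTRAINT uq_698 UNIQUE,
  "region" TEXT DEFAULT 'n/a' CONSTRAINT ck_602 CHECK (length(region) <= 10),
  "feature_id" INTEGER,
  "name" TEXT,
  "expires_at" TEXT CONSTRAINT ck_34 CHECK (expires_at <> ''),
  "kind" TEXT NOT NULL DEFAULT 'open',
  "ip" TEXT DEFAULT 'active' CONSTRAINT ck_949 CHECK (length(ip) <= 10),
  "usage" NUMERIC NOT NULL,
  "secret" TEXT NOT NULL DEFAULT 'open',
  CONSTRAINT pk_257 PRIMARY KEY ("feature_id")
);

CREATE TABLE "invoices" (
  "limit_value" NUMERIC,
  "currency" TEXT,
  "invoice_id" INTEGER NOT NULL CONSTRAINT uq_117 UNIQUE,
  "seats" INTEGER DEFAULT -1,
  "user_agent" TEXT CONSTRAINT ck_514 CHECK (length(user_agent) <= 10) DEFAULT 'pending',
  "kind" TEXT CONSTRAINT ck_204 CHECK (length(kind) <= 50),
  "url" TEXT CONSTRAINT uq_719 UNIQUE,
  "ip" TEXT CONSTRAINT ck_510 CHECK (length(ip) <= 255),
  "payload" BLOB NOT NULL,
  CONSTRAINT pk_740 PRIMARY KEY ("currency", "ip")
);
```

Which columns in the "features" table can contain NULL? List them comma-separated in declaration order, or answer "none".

- currency: UNIQUE does not imply NOT NULL → nullable.
- region: CHECK does not forbid NULL (a CHECK constraint passes when its expression is NULL) → nullable.
- feature_id: part of the PRIMARY KEY, which implies NOT NULL → not nullable.
- name: no NOT NULL constraint applies → nullable.
- expires_at: CHECK does not forbid NULL (a CHECK constraint passes when its expression is NULL) → nullable.
- kind: declared NOT NULL → not nullable.
- ip: CHECK does not forbid NULL (a CHECK constraint passes when its expression is NULL) → nullable.
- usage: declared NOT NULL → not nullable.
- secret: declared NOT NULL → not nullable.

currency, region, name, expires_at, ip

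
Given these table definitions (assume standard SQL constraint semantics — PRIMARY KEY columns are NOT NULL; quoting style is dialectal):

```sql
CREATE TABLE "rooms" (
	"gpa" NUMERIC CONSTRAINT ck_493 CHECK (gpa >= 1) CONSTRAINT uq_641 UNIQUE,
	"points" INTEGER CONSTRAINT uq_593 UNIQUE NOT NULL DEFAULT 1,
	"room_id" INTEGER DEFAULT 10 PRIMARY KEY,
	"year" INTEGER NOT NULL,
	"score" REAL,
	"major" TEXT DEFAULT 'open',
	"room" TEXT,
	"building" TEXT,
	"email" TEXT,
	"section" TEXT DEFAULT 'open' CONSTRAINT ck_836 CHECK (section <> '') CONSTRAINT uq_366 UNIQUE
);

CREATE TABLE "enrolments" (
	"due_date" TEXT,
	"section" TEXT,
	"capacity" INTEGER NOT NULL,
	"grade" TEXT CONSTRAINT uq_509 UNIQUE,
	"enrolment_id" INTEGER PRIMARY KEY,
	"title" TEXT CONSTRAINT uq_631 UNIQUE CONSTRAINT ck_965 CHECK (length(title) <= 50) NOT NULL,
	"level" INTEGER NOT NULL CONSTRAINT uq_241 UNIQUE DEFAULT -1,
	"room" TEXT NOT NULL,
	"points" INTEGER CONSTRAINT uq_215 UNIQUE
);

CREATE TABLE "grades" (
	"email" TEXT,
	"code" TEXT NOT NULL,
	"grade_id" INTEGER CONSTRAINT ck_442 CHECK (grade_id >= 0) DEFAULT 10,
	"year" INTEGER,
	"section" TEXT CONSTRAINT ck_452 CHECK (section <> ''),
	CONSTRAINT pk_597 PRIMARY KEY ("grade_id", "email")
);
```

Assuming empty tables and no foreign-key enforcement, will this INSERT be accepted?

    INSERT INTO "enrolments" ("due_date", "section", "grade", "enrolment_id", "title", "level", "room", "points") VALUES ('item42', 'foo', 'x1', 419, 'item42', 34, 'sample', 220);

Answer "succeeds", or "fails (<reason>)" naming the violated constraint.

fails (NOT NULL on capacity)

capacity is omitted from the column list and has no DEFAULT, so it would receive NULL.
But capacity is declared NOT NULL.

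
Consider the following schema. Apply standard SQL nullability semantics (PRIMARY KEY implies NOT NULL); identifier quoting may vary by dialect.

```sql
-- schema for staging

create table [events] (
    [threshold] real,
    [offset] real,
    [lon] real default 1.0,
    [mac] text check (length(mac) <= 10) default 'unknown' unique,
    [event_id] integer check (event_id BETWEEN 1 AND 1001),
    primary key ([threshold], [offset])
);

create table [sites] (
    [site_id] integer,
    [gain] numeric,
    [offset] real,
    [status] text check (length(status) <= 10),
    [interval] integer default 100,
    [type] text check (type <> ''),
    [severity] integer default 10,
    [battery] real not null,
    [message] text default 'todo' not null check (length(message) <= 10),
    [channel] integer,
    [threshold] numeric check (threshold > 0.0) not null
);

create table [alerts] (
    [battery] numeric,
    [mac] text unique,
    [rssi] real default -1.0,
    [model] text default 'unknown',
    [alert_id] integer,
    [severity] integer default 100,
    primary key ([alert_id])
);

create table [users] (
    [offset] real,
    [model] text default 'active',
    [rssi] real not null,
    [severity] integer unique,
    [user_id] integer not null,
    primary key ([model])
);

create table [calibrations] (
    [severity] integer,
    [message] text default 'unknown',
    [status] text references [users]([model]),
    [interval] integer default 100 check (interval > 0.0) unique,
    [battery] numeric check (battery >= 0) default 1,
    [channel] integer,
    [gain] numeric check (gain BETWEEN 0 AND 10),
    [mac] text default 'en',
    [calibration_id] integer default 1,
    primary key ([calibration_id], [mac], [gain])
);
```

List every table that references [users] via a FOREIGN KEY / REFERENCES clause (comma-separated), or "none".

calibrations

- calibrations.status references users(model).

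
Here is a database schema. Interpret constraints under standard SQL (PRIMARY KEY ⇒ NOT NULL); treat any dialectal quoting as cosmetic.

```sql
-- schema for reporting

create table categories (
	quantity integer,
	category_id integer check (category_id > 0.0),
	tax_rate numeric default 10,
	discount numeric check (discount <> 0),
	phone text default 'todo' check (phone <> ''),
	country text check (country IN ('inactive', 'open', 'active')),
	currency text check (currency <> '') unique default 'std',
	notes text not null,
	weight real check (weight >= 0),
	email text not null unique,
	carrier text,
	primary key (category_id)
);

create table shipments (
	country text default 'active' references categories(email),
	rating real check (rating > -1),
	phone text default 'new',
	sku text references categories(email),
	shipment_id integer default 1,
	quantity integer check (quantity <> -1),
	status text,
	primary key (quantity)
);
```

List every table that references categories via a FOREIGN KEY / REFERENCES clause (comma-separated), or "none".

- shipments.country references categories(email).
- shipments.sku references categories(email).

shipments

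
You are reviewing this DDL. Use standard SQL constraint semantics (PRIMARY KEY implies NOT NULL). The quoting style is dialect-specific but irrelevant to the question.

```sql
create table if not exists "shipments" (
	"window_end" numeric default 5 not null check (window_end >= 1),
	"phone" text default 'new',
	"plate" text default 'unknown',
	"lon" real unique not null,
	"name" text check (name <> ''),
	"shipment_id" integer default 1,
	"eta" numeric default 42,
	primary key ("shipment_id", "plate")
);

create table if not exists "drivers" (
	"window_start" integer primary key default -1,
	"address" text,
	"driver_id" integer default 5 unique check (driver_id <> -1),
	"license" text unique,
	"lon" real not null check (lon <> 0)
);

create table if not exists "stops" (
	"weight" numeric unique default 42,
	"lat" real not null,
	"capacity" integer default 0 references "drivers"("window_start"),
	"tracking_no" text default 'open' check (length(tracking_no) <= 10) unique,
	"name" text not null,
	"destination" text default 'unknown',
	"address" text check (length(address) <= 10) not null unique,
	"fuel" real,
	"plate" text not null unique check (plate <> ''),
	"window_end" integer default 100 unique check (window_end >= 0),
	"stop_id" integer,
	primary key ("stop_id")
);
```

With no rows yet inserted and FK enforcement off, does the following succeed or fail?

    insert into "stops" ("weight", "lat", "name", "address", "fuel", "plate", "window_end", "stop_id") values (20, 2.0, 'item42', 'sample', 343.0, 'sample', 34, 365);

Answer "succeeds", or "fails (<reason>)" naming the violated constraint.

succeeds

NOT NULL columns: address is supplied; lat is supplied; name is supplied; plate is supplied; stop_id is supplied.
CHECK constraints: 'sample' satisfies (length(address) <= 10); 'sample' satisfies (plate <> ''); 34 satisfies (window_end >= 0).
No constraint is violated.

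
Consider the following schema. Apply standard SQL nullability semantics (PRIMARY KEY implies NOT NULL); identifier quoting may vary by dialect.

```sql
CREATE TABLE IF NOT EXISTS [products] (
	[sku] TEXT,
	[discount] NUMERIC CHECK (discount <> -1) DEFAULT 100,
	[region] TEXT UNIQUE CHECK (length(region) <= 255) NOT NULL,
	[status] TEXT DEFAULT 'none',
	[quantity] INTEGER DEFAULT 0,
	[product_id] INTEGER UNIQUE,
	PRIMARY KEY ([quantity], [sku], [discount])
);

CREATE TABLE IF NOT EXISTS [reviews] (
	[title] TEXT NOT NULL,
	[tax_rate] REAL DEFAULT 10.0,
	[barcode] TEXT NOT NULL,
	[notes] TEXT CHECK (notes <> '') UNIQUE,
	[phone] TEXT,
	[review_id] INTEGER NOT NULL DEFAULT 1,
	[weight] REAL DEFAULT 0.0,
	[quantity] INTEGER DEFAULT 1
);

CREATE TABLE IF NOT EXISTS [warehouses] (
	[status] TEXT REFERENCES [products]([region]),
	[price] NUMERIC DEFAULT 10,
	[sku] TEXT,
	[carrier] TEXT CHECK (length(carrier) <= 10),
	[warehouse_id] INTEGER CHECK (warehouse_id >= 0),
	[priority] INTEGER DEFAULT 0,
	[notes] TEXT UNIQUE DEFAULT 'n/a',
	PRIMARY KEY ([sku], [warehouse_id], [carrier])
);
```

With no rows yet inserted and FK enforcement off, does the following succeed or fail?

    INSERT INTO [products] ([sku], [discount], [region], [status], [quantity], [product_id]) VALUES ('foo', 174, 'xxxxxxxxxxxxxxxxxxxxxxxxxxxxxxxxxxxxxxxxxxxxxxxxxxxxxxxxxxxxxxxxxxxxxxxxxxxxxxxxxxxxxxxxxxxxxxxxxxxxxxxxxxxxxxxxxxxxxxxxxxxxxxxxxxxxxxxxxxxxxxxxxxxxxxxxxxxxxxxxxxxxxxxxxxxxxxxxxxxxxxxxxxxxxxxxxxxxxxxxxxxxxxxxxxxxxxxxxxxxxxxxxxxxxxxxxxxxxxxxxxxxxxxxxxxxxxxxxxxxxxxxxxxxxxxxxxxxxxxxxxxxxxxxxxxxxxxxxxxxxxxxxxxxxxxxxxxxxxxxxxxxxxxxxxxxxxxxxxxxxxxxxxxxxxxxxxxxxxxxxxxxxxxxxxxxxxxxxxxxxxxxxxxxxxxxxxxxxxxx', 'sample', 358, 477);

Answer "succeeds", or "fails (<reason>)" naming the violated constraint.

The value 'xxxxxxxxxxxxxxxxxxxxxxxxxxxxxxxxxxxxxxxxxxxxxxxxxxxxxxxxxxxxxxxxxxxxxxxxxxxxxxxxxxxxxxxxxxxxxxxxxxxxxxxxxxxxxxxxxxxxxxxxxxxxxxxxxxxxxxxxxxxxxxxxxxxxxxxxxxxxxxxxxxxxxxxxxxxxxxxxxxxxxxxxxxxxxxxxxxxxxxxxxxxxxxxxxxxxxxxxxxxxxxxxxxxxxxxxxxxxxxxxxxxxxxxxxxxxxxxxxxxxxxxxxxxxxxxxxxxxxxxxxxxxxxxxxxxxxxxxxxxxxxxxxxxxxxxxxxxxxxxxxxxxxxxxxxxxxxxxxxxxxxxxxxxxxxxxxxxxxxxxxxxxxxxxxxxxxxxxxxxxxxxxxxxxxxxxxxxxxxxx' for region violates CHECK (length(region) <= 255).

fails (CHECK on region)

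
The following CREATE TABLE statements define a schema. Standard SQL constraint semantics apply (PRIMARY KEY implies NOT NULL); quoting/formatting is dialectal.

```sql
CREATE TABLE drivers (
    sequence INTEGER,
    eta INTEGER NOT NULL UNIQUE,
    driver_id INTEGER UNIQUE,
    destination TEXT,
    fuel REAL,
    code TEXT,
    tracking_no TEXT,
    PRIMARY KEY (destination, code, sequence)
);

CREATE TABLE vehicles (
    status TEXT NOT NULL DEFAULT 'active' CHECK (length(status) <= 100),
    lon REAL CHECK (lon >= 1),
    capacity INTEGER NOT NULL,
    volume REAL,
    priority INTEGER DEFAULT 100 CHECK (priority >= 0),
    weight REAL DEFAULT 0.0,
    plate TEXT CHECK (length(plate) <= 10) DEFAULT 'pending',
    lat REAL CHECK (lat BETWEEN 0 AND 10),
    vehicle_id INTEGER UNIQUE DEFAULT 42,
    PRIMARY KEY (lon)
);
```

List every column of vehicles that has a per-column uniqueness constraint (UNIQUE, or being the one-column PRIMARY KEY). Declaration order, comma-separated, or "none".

- status: no UNIQUE or single-column PK constraint.
- lon: single-column PRIMARY KEY → unique.
- capacity: no UNIQUE or single-column PK constraint.
- volume: no UNIQUE or single-column PK constraint.
- priority: no UNIQUE or single-column PK constraint.
- weight: no UNIQUE or single-column PK constraint.
- plate: no UNIQUE or single-column PK constraint.
- lat: no UNIQUE or single-column PK constraint.
- vehicle_id: declared UNIQUE → unique.

lon, vehicle_id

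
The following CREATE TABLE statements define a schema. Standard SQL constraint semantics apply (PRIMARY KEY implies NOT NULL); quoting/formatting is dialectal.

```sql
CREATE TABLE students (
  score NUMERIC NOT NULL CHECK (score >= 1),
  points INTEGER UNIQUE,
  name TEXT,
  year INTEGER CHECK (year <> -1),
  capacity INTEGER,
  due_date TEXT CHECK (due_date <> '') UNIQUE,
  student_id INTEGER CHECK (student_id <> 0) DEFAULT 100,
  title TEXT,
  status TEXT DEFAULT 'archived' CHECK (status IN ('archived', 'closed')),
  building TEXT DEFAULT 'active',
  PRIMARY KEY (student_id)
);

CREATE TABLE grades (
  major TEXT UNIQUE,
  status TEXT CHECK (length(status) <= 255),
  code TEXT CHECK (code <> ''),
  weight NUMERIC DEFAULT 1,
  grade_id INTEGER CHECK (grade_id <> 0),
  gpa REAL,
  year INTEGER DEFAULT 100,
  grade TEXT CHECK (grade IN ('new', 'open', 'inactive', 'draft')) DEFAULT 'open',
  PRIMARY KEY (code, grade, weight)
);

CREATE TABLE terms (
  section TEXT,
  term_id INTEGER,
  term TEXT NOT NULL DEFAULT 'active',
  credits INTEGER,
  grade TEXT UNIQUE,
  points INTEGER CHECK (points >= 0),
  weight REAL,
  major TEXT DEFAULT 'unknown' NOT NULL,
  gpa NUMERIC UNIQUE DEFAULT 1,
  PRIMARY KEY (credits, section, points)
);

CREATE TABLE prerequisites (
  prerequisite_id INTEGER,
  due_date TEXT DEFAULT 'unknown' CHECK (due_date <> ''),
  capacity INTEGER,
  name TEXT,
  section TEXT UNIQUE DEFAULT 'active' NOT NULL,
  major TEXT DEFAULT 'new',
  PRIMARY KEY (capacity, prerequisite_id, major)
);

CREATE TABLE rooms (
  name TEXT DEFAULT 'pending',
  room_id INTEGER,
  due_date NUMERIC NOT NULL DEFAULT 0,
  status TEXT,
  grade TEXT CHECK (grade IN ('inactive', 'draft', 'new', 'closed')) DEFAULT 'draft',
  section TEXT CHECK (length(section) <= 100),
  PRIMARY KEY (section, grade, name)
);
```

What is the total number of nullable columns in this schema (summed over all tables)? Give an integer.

students: 8 nullable (points, name, year, capacity, due_date, title, status, building — PK (student_id) and explicit NOT NULL columns excluded).
grades: 5 nullable (major, status, grade_id, gpa, year — PK (code, grade, weight) and explicit NOT NULL columns excluded).
terms: 4 nullable (term_id, grade, weight, gpa — PK (credits, section, points) and explicit NOT NULL columns excluded).
prerequisites: 2 nullable (due_date, name — PK (capacity, prerequisite_id, major) and explicit NOT NULL columns excluded).
rooms: 2 nullable (room_id, status — PK (section, grade, name) and explicit NOT NULL columns excluded).
Total: 8 + 5 + 4 + 2 + 2 = 21.

21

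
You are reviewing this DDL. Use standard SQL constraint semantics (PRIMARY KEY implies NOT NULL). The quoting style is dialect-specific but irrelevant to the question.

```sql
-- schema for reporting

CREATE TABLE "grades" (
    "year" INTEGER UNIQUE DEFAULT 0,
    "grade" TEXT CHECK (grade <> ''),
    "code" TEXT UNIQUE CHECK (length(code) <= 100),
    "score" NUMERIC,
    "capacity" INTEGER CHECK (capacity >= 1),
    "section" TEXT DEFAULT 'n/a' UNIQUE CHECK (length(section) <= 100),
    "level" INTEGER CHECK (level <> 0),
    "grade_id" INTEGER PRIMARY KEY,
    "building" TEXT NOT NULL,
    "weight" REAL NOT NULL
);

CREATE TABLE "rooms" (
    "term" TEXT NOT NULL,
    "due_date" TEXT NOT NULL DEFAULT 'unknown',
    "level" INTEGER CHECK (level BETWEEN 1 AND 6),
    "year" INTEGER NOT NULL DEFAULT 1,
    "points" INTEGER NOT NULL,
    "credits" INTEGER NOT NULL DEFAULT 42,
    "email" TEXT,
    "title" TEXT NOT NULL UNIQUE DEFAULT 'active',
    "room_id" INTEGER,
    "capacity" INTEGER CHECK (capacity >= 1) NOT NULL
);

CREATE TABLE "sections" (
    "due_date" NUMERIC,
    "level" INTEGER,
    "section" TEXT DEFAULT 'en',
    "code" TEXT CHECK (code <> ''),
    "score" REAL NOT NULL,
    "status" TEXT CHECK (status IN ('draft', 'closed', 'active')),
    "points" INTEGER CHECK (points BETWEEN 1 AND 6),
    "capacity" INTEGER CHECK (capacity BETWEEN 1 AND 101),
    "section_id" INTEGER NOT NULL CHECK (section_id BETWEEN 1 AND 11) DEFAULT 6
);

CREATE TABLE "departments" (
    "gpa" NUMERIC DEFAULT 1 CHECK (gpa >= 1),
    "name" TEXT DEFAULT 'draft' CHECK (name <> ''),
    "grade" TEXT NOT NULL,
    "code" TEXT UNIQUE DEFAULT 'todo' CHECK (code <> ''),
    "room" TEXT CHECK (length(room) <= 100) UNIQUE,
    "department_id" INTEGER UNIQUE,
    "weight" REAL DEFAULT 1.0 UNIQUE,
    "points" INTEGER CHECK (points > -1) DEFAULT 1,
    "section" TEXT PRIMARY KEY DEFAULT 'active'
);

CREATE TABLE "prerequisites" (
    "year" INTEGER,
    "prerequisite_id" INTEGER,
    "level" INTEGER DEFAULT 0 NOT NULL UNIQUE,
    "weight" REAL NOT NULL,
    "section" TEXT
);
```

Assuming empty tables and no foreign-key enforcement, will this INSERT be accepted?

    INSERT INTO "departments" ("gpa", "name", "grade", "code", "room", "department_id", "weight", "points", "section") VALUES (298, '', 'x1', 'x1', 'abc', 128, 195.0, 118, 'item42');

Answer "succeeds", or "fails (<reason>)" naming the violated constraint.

The value '' for name violates CHECK (name <> '').

fails (CHECK on name)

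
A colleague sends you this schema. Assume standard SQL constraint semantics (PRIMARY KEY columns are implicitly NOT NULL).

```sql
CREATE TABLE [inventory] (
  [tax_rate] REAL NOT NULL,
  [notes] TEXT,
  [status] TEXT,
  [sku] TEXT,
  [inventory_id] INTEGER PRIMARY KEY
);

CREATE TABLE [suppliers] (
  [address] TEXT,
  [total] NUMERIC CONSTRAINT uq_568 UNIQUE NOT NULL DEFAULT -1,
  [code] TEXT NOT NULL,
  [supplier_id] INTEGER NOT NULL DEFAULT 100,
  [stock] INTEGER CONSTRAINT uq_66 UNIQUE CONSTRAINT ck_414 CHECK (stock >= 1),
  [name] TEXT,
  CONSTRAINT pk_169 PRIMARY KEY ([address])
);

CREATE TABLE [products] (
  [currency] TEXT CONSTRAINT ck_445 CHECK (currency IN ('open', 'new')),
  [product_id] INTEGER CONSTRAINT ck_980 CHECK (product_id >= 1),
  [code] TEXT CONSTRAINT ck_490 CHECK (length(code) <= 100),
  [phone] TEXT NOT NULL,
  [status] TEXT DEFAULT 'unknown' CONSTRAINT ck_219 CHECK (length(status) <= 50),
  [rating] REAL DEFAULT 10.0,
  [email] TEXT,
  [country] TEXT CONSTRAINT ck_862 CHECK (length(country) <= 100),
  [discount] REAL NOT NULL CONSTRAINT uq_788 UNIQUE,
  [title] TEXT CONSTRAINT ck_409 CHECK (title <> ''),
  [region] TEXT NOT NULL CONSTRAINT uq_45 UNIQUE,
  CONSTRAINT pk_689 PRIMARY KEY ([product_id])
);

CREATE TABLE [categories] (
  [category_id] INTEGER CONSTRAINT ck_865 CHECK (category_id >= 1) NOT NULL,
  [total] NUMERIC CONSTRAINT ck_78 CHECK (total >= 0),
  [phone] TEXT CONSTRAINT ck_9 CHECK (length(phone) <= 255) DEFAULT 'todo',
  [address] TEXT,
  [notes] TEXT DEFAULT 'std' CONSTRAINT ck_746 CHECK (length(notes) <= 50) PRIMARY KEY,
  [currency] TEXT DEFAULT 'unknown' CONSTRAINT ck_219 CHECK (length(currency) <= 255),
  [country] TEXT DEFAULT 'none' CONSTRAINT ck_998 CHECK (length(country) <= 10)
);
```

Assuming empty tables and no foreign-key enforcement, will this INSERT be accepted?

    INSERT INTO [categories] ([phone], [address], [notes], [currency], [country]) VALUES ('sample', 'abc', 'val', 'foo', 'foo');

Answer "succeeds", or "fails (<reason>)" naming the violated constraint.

fails (NOT NULL on category_id)

category_id is omitted from the column list and has no DEFAULT, so it would receive NULL.
But category_id is declared NOT NULL.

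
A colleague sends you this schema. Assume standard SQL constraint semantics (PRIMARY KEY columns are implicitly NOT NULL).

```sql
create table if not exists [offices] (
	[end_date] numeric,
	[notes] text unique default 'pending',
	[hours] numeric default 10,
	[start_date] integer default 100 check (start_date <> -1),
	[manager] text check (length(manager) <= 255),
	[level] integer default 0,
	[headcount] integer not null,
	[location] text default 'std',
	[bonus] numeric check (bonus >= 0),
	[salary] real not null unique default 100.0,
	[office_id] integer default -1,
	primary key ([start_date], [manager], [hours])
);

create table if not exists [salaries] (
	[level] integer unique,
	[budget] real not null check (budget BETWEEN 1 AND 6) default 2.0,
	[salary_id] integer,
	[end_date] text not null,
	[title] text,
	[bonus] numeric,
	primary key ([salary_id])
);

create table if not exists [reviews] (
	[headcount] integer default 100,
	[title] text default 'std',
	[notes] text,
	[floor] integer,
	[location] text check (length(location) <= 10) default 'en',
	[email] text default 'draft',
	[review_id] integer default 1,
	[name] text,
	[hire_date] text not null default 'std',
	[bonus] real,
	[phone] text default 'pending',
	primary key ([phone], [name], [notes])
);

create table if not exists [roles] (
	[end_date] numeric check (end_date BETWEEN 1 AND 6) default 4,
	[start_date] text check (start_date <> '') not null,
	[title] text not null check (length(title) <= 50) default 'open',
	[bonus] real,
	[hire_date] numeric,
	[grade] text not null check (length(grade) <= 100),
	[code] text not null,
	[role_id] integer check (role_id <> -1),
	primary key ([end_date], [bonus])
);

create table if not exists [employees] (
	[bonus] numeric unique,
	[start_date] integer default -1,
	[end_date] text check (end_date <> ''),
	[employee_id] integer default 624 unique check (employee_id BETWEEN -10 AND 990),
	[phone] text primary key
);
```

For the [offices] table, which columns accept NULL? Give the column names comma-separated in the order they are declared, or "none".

- end_date: no NOT NULL constraint applies → nullable.
- notes: UNIQUE does not imply NOT NULL → nullable.
- hours: part of the PRIMARY KEY, which implies NOT NULL → not nullable.
- start_date: part of the PRIMARY KEY, which implies NOT NULL → not nullable.
- manager: part of the PRIMARY KEY, which implies NOT NULL → not nullable.
- level: DEFAULT only fills an omitted column; an explicit NULL is still allowed → nullable.
- headcount: declared NOT NULL → not nullable.
- location: DEFAULT only fills an omitted column; an explicit NULL is still allowed → nullable.
- bonus: CHECK does not forbid NULL (a CHECK constraint passes when its expression is NULL) → nullable.
- salary: declared NOT NULL → not nullable.
- office_id: DEFAULT only fills an omitted column; an explicit NULL is still allowed → nullable.

end_date, notes, level, location, bonus, office_id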